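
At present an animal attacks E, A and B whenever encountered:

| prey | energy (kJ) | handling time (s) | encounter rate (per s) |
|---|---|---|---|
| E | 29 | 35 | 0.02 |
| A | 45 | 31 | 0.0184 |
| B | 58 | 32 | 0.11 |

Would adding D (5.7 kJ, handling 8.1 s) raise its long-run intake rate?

On E, A and B alone, R = ΣλE/(1+Σλh) = 7.788/5.79 = 1.345 kJ/s.
D: E/h = 5.7/8.1 = 0.7037 kJ/s.
0.7037 < 1.345, so adding D would lower the average — exclude it.

No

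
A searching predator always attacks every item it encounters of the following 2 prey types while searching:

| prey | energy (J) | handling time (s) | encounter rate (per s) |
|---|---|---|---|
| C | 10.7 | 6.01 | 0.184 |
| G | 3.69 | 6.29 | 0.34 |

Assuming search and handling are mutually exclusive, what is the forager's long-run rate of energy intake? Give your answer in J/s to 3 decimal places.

0.759 J/s

R = Σλ_iE_i / (1 + Σλ_ih_i)
Numerator: 0.184×10.7 + 0.34×3.69 = 3.223
Denominator: 1 + 0.184×6.01 + 0.34×6.29 = 4.244
R = 3.223/4.244 = 0.7594 J/s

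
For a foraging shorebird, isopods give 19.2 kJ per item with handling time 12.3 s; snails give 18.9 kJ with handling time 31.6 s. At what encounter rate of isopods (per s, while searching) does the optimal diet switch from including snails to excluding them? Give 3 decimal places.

At the threshold, the rate on isopods alone equals the profitability of snails: λ·19.2/(1 + λ·12.3) = 18.9/31.6 = 0.5981.
Rearranging, λ(19.2 − 0.5981×12.3) = 0.5981, so λ = 0.5981/11.84 = 0.0505 per s.

0.051 per s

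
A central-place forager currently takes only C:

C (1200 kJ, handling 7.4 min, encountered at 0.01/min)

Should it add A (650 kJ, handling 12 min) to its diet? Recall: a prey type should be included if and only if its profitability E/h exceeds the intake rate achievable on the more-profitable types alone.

Yes

On C alone, R = ΣλE/(1+Σλh) = 12/1.074 = 11.17 kJ/min.
Profitability of A: 650/12 = 54.17 kJ/min.
Since 54.17 > R, including A increases the long-run rate.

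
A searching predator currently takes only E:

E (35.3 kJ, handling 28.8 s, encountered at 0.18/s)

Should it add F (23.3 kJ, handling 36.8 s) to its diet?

Intake rate on the current diet: R = (0.18×35.3) / (1 + 0.18×28.8) = 6.354/6.184 = 1.027 kJ/s.
Profitability of F: 23.3/36.8 = 0.6332 kJ/s.
Since 0.6332 < R, time spent handling F is better spent searching.

No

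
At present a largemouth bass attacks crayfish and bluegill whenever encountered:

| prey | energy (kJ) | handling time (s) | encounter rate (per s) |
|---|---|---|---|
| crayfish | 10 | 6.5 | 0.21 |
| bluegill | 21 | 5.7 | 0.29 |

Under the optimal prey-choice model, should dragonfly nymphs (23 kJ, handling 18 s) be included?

No

On crayfish and bluegill alone, R = ΣλE/(1+Σλh) = 8.19/4.018 = 2.038 kJ/s.
Profitability of dragonfly nymphs: 23/18 = 1.278 kJ/s.
1.278 < 2.038, so adding dragonfly nymphs would lower the average — exclude it.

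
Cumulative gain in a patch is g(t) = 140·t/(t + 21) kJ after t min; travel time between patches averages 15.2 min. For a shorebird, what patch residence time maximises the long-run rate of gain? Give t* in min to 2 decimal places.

Maximise g(t)/(T+t): set derivative to zero → g'(t)(T+t) = g(t).
g'(t) = 140·21/(t + 21)². Setting 140·21/(t+21)² = 140t/[(t+21)(15.2+t)] gives 21(15.2+t) = t(t+21), so t² = 21×15.2 = 319.2.
t* = √319.2 = 17.87 min.

17.87 min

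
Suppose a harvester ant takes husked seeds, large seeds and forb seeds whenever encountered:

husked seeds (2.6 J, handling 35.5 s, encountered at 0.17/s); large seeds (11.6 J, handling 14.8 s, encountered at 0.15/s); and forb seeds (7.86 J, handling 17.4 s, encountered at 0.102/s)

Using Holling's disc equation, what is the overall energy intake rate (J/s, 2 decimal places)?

0.27 J/s

R = Σλ_iE_i / (1 + Σλ_ih_i)
Numerator: 0.17×2.6 + 0.15×11.6 + 0.102×7.86 = 2.984
Denominator: 1 + 0.17×35.5 + 0.15×14.8 + 0.102×17.4 = 11.03
R = 2.984/11.03 = 0.2705 J/s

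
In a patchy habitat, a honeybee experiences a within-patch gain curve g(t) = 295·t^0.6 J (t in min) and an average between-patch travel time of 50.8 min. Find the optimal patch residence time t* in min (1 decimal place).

Optimal t* satisfies g'(t*) = g(t*)/(T + t*).
g'(t) = 0.6·295·t^-0.4. Setting 0.6·295·t^-0.4 = 295·t^0.6/(50.8+t) gives 0.6(50.8+t) = t, so 0.40·t = 0.6×50.8.
t* = 0.6×50.8/0.40 = 76.2 min.

76.2 min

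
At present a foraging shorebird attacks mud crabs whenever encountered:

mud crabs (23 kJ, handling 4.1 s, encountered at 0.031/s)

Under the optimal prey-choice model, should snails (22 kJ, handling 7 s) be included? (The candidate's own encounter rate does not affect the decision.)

Intake rate on the current diet: R = (0.031×23) / (1 + 0.031×4.1) = 0.713/1.127 = 0.6326 kJ/s.
Profitability of snails: 22/7 = 3.143 kJ/s.
3.143 > 0.6326, so adding snails raises the average — include it.

Yes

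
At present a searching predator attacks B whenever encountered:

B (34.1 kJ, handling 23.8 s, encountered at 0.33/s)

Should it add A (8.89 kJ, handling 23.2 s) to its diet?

No

Current rate: (0.33×34.1)/(1 + 0.33×23.8) = 1.271 kJ/s.
A: E/h = 8.89/23.2 = 0.3832 kJ/s.
0.3832 < 1.271, so adding A would lower the average — exclude it.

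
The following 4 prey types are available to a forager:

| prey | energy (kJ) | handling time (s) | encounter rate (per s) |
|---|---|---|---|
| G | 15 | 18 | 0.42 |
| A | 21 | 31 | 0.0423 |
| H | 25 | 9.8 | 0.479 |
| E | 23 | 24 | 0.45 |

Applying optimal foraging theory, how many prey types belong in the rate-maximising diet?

1

Rank by E/h (kJ/s): H 2.55, E 0.958, G 0.833, A 0.677. Include each in turn until the next type's E/h falls below the running intake rate.
Rate on top 1: 2.103. E: 0.958 < 2.103 → exclude; stop.
Optimal diet: H — 1 of 4 types.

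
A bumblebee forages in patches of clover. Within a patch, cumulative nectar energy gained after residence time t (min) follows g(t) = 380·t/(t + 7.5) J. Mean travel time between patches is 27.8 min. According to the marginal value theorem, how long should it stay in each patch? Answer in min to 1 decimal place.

By the marginal value theorem, leave when the instantaneous gain rate g'(t) equals the habitat-wide average g(t)/(T + t).
g'(t) = 380·7.5/(t + 7.5)². Setting 380·7.5/(t+7.5)² = 380t/[(t+7.5)(27.8+t)] gives 7.5(27.8+t) = t(t+7.5), so t² = 7.5×27.8 = 208.5.
t* = √208.5 = 14.44 min.

14.4 min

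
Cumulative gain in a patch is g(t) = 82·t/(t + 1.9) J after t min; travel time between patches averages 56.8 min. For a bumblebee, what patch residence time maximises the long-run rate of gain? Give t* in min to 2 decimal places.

Optimal t* satisfies g'(t*) = g(t*)/(T + t*).
g'(t) = 82·1.9/(t + 1.9)². Setting 82·1.9/(t+1.9)² = 82t/[(t+1.9)(56.8+t)] gives 1.9(56.8+t) = t(t+1.9), so t² = 1.9×56.8 = 107.9.
t* = √107.9 = 10.39 min.

10.39 min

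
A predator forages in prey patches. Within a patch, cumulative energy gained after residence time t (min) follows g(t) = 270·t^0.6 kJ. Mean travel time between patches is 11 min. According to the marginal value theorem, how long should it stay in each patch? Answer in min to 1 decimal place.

16.5 min

By the marginal value theorem, leave when the instantaneous gain rate g'(t) equals the habitat-wide average g(t)/(T + t).
g'(t) = 0.6·270·t^-0.4. Setting 0.6·270·t^-0.4 = 270·t^0.6/(11+t) gives 0.6(11+t) = t, so 0.40·t = 0.6×11.
t* = 0.6×11/0.40 = 16.5 min.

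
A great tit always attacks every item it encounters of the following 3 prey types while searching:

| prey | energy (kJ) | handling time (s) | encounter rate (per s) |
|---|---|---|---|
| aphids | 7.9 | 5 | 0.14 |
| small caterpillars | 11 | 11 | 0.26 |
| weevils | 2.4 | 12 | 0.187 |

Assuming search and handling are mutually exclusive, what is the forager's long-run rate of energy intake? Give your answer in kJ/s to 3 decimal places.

R = (0.14×7.9 + 0.26×11 + 0.187×2.4) / (1 + 0.14×5 + 0.26×11 + 0.187×12) = 4.415/6.804 = 0.6489 kJ/s.

0.649 kJ/s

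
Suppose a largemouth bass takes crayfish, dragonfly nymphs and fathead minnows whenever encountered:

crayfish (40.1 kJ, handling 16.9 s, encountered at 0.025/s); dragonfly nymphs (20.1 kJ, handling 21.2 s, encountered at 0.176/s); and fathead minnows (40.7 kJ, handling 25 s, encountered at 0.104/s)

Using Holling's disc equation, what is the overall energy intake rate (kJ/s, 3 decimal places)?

1.131 kJ/s

Energy encountered per unit search time: 0.025×40.1 + 0.176×20.1 + 0.104×40.7 = 8.773 kJ/s.
Handling time per unit search time: 0.025×16.9 + 0.176×21.2 + 0.104×25 = 6.754.
Rate = 8.773/(1 + 6.754) = 1.131 kJ/s.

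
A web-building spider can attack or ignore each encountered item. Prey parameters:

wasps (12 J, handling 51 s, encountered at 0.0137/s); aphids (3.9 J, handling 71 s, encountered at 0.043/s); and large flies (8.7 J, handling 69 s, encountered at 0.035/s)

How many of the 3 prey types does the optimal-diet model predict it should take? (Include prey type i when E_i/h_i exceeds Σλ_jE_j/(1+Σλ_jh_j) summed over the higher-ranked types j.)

2

Profitabilities (E/h, J/s): wasps 0.235, large flies 0.126, aphids 0.0549. Add prey in this order while the next type's profitability exceeds the intake rate on those already taken.
Rate on top 1: 0.09678. large flies: 0.126 > 0.09678 → include.
Rate on top 2: 0.114. aphids: 0.0549 < 0.114 → exclude; stop.
Optimal diet: wasps, large flies — 2 of 3 types.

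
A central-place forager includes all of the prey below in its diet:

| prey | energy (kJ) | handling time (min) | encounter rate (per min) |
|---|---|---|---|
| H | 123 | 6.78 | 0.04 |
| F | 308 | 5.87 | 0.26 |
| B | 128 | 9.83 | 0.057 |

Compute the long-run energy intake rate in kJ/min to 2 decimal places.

Energy encountered per unit search time: 0.04×123 + 0.26×308 + 0.057×128 = 92.3 kJ/min.
Handling time per unit search time: 0.04×6.78 + 0.26×5.87 + 0.057×9.83 = 2.358.
Rate = 92.3/(1 + 2.358) = 27.49 kJ/min.

27.49 kJ/min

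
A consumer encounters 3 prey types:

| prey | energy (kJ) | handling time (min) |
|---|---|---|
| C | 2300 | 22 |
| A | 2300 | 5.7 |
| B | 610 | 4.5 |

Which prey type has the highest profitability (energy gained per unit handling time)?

Profitability E/h (kJ/min): C = 2300/22 = 105, A = 2300/5.7 = 404, B = 610/4.5 = 136.
Ranked: A > B > C.

A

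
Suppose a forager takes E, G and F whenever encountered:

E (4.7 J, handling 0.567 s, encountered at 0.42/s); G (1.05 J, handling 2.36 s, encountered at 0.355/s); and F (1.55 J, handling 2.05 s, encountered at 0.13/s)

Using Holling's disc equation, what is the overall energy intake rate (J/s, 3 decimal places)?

R = (0.42×4.7 + 0.355×1.05 + 0.13×1.55) / (1 + 0.42×0.567 + 0.355×2.36 + 0.13×2.05) = 2.548/2.342 = 1.088 J/s.

1.088 J/s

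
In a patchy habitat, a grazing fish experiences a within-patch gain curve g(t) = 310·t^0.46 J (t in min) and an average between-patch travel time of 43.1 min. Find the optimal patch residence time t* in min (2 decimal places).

Optimal t* satisfies g'(t*) = g(t*)/(T + t*).
g'(t) = 0.46·310·t^-0.54. Setting 0.46·310·t^-0.54 = 310·t^0.46/(43.1+t) gives 0.46(43.1+t) = t, so 0.54·t = 0.46×43.1.
t* = 0.46×43.1/0.54 = 36.71 min.

36.71 min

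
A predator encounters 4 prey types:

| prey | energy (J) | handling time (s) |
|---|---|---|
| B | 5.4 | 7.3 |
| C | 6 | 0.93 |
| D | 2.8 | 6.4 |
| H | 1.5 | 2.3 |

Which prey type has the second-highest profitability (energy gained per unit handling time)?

B

In descending order of E/h:
C: 6/0.93 = 6.45 J/s
B: 5.4/7.3 = 0.74 J/s
H: 1.5/2.3 = 0.652 J/s
D: 2.8/6.4 = 0.437 J/s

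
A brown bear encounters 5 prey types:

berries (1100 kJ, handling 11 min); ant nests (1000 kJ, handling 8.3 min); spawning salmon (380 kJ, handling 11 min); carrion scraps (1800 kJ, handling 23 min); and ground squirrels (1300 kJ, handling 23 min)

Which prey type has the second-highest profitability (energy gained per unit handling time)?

In descending order of E/h:
ant nests: 1000/8.3 = 120 kJ/min
berries: 1100/11 = 100 kJ/min
carrion scraps: 1800/23 = 78.3 kJ/min
ground squirrels: 1300/23 = 56.5 kJ/min
spawning salmon: 380/11 = 34.5 kJ/min

berries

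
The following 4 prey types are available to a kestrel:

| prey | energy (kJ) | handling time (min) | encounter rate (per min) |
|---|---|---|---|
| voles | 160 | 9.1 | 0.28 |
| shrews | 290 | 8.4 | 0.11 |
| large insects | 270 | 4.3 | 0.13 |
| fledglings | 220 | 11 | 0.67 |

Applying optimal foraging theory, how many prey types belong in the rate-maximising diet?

Rank by E/h (kJ/min): large insects 62.8, shrews 34.5, fledglings 20, voles 17.6. Include each in turn until the next type's E/h falls below the running intake rate.
Rate on top 1: 22.51. shrews: 34.5 > 22.51 → include.
Rate on top 2: 26.98. fledglings: 20 < 26.98 → exclude; stop.
Optimal diet: large insects, shrews — 2 of 4 types.

2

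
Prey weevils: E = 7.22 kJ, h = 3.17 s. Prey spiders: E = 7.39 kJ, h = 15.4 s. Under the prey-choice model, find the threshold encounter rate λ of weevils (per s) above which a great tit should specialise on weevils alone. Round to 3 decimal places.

The zero-one rule: include spiders iff E₂/h₂ > λE₁/(1+λh₁). Equality gives the switch point.
λE₁h₂ = E₂ + λE₂h₁ ⇒ λ = E₂/(E₁h₂ − E₂h₁) = 7.39/(111.2 − 23.43) = 0.08421 per s.

0.084 per s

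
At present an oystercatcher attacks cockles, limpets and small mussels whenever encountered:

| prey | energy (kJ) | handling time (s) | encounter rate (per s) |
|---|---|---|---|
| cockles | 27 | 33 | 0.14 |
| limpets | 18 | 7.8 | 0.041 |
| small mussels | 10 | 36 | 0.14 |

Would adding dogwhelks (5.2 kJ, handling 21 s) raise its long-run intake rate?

No

Current rate: (0.14×27 + 0.041×18 + 0.14×10)/(1 + 0.14×33 + 0.041×7.8 + 0.14×36) = 0.539 kJ/s.
dogwhelks: E/h = 5.2/21 = 0.2476 kJ/s.
0.2476 < 0.539, so adding dogwhelks would lower the average — exclude it.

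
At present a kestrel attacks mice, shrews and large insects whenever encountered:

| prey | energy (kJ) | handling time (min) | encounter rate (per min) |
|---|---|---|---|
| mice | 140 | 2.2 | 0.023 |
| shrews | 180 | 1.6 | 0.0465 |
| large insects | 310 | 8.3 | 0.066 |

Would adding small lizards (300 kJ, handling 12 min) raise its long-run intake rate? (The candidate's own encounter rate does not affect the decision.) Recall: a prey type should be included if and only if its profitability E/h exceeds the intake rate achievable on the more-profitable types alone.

Current rate: (0.023×140 + 0.0465×180 + 0.066×310)/(1 + 0.023×2.2 + 0.0465×1.6 + 0.066×8.3) = 19.16 kJ/min.
small lizards: E/h = 300/12 = 25 kJ/min.
25 > 19.16, so adding small lizards raises the average — include it.

Yes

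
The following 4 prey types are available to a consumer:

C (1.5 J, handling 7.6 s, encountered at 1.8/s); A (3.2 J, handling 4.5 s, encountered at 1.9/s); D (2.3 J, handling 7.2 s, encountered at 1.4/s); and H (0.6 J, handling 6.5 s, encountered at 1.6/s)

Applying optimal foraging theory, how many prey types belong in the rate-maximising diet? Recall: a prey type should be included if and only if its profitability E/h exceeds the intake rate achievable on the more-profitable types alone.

1

E/h in descending order: A 0.711, D 0.319, C 0.197, H 0.0923 J/s. The optimal diet is the largest prefix of this list for which every included type satisfies E_i/h_i > R on the types above it.
Rate on top 1: 0.6366. D: 0.319 < 0.6366 → exclude; stop.
Optimal diet: A — 1 of 4 types.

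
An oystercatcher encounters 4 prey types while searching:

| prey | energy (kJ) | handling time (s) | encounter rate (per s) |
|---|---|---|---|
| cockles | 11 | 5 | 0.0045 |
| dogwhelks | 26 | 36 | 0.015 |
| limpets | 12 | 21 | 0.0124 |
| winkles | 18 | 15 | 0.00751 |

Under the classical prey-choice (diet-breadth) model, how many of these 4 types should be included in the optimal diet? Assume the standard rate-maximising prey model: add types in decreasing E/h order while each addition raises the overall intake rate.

Rank by E/h (kJ/s): cockles 2.2, winkles 1.2, dogwhelks 0.722, limpets 0.571. Include each in turn until the next type's E/h falls below the running intake rate.
Rate on top 1: 0.04841. winkles: 1.2 > 0.04841 → include.
Rate on top 2: 0.1627. dogwhelks: 0.722 > 0.1627 → include.
Rate on top 3: 0.3431. limpets: 0.571 > 0.3431 → include.
Optimal diet: cockles, winkles, dogwhelks, limpets — 4 of 4 types.

4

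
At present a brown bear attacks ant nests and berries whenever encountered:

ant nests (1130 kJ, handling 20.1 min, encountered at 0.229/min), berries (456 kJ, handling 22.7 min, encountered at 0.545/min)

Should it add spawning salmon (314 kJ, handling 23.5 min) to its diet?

Intake rate on the current diet: R = (0.229×1130 + 0.545×456) / (1 + 0.229×20.1 + 0.545×22.7) = 507.3/17.97 = 28.22 kJ/min.
spawning salmon: E/h = 314/23.5 = 13.36 kJ/min.
Since 13.36 < R, time spent handling spawning salmon is better spent searching.

No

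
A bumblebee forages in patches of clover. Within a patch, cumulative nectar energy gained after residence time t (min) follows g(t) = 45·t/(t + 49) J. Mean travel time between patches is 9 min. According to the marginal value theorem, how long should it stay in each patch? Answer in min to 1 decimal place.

Maximise g(t)/(T+t): set derivative to zero → g'(t)(T+t) = g(t).
g'(t) = 45·49/(t + 49)². Setting 45·49/(t+49)² = 45t/[(t+49)(9+t)] gives 49(9+t) = t(t+49), so t² = 49×9 = 441.
t* = √441 = 21 min.

21.0 min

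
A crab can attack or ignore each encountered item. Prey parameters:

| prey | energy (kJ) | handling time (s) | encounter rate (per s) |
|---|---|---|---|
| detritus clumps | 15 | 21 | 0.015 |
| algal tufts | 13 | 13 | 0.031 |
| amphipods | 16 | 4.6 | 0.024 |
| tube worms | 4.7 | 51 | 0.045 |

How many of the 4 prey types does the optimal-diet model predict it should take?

Profitabilities (E/h, kJ/s): amphipods 3.48, algal tufts 1, detritus clumps 0.714, tube worms 0.0922. Add prey in this order while the next type's profitability exceeds the intake rate on those already taken.
Rate on top 1: 0.3458. algal tufts: 1 > 0.3458 → include.
Rate on top 2: 0.52. detritus clumps: 0.714 > 0.52 → include.
Rate on top 3: 0.5535. tube worms: 0.0922 < 0.5535 → exclude; stop.
Optimal diet: amphipods, algal tufts, detritus clumps — 3 of 4 types.

3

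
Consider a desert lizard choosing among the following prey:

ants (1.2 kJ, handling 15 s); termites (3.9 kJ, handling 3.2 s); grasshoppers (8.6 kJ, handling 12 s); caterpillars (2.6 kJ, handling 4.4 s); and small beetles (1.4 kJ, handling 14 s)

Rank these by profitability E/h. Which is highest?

termites

Profitability E/h (kJ/s): ants = 1.2/15 = 0.08, termites = 3.9/3.2 = 1.22, grasshoppers = 8.6/12 = 0.717, caterpillars = 2.6/4.4 = 0.591, small beetles = 1.4/14 = 0.1.
Ranked: termites > grasshoppers > caterpillars > small beetles > ants.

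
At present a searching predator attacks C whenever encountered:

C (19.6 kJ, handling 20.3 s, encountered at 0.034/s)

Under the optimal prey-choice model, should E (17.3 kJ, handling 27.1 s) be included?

Intake rate on the current diet: R = (0.034×19.6) / (1 + 0.034×20.3) = 0.6664/1.69 = 0.3943 kJ/s.
Profitability of E: 17.3/27.1 = 0.6384 kJ/s.
Since 0.6384 > R, including E increases the long-run rate.

Yes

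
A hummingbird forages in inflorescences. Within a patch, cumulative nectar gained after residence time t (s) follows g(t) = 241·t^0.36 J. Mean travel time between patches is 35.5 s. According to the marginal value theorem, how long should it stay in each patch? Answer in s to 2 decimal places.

Optimal t* satisfies g'(t*) = g(t*)/(T + t*).
g'(t) = 0.36·241·t^-0.64. Setting 0.36·241·t^-0.64 = 241·t^0.36/(35.5+t) gives 0.36(35.5+t) = t, so 0.64·t = 0.36×35.5.
t* = 0.36×35.5/0.64 = 19.97 s.

19.97 s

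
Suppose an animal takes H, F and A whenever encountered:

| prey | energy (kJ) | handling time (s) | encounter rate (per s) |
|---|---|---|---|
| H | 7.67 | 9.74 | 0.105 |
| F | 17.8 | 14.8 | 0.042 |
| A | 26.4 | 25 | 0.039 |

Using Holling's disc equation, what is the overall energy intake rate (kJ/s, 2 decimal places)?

0.71 kJ/s

R = (0.105×7.67 + 0.042×17.8 + 0.039×26.4) / (1 + 0.105×9.74 + 0.042×14.8 + 0.039×25) = 2.583/3.619 = 0.7135 kJ/s.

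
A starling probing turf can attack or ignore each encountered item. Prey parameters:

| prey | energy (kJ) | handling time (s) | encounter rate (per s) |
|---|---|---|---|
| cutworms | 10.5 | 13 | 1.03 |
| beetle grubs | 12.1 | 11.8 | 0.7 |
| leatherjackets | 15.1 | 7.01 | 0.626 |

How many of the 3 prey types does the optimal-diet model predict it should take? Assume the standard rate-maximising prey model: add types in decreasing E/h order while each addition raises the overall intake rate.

Rank by E/h (kJ/s): leatherjackets 2.15, beetle grubs 1.03, cutworms 0.808. Include each in turn until the next type's E/h falls below the running intake rate.
Rate on top 1: 1.754. beetle grubs: 1.03 < 1.754 → exclude; stop.
Optimal diet: leatherjackets — 1 of 3 types.

1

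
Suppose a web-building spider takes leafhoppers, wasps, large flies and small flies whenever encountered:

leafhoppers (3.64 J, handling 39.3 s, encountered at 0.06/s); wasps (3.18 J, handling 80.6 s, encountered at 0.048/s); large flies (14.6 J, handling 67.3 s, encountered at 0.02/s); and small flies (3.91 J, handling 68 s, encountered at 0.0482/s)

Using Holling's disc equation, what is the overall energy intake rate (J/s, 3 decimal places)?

0.072 J/s

R = (0.06×3.64 + 0.048×3.18 + 0.02×14.6 + 0.0482×3.91) / (1 + 0.06×39.3 + 0.048×80.6 + 0.02×67.3 + 0.0482×68) = 0.8515/11.85 = 0.07185 J/s.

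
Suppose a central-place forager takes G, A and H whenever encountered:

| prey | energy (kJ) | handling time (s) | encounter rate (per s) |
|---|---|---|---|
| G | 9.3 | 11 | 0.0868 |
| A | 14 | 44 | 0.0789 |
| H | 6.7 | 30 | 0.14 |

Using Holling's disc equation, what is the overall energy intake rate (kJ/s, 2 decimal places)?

R = (0.0868×9.3 + 0.0789×14 + 0.14×6.7) / (1 + 0.0868×11 + 0.0789×44 + 0.14×30) = 2.85/9.626 = 0.296 kJ/s.

0.30 kJ/s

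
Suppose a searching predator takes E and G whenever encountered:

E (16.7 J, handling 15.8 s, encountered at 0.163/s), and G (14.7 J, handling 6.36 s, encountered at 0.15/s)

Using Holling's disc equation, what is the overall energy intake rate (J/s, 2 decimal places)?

Energy encountered per unit search time: 0.163×16.7 + 0.15×14.7 = 4.927 J/s.
Handling time per unit search time: 0.163×15.8 + 0.15×6.36 = 3.529.
Rate = 4.927/(1 + 3.529) = 1.088 J/s.

1.09 J/s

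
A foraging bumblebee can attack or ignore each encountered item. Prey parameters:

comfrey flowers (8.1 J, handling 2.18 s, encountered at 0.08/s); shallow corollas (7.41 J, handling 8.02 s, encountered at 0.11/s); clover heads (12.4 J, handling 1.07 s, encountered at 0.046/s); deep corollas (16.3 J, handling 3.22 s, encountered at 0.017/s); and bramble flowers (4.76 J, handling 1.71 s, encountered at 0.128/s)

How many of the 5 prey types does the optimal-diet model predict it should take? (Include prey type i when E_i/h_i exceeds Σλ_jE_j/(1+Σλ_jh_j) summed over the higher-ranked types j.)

4

Profitabilities (E/h, J/s): clover heads 11.6, deep corollas 5.06, comfrey flowers 3.72, bramble flowers 2.78, shallow corollas 0.924. Add prey in this order while the next type's profitability exceeds the intake rate on those already taken.
Rate on top 1: 0.5436. deep corollas: 5.06 > 0.5436 → include.
Rate on top 2: 0.7677. comfrey flowers: 3.72 > 0.7677 → include.
Rate on top 3: 1.17. bramble flowers: 2.78 > 1.17 → include.
Rate on top 4: 1.406. shallow corollas: 0.924 < 1.406 → exclude; stop.
Optimal diet: clover heads, deep corollas, comfrey flowers, bramble flowers — 4 of 5 types.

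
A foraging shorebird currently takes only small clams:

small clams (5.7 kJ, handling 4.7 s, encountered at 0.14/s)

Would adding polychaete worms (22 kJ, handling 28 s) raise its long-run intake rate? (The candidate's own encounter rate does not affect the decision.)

Yes

On small clams alone, R = ΣλE/(1+Σλh) = 0.798/1.658 = 0.4813 kJ/s.
polychaete worms: E/h = 22/28 = 0.7857 kJ/s.
Since 0.7857 > R, including polychaete worms increases the long-run rate.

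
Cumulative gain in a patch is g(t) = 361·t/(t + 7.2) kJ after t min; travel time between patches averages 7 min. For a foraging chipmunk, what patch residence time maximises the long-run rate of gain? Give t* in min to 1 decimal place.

Optimal t* satisfies g'(t*) = g(t*)/(T + t*).
g'(t) = 361·7.2/(t + 7.2)². Setting 361·7.2/(t+7.2)² = 361t/[(t+7.2)(7+t)] gives 7.2(7+t) = t(t+7.2), so t² = 7.2×7 = 50.4.
t* = √50.4 = 7.099 min.

7.1 min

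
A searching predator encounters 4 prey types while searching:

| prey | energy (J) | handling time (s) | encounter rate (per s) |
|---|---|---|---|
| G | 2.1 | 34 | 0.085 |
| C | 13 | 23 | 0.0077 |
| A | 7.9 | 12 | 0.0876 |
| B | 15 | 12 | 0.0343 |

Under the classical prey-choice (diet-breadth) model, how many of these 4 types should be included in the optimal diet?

Rank by E/h (J/s): B 1.25, A 0.658, C 0.565, G 0.0618. Include each in turn until the next type's E/h falls below the running intake rate.
Rate on top 1: 0.3645. A: 0.658 > 0.3645 → include.
Rate on top 2: 0.4899. C: 0.565 > 0.4899 → include.
Rate on top 3: 0.495. G: 0.0618 < 0.495 → exclude; stop.
Optimal diet: B, A, C — 3 of 4 types.

3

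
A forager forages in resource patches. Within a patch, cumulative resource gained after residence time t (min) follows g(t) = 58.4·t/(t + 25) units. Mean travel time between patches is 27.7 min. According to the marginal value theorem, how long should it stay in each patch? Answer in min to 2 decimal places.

By the marginal value theorem, leave when the instantaneous gain rate g'(t) equals the habitat-wide average g(t)/(T + t).
g'(t) = 58.4·25/(t + 25)². Setting 58.4·25/(t+25)² = 58.4t/[(t+25)(27.7+t)] gives 25(27.7+t) = t(t+25), so t² = 25×27.7 = 692.5.
t* = √692.5 = 26.32 min.

26.32 min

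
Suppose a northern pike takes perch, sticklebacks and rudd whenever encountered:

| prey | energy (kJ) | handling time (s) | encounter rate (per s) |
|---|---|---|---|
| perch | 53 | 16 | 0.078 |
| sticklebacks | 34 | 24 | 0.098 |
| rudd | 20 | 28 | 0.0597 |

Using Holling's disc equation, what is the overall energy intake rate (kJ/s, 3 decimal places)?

R = (0.078×53 + 0.098×34 + 0.0597×20) / (1 + 0.078×16 + 0.098×24 + 0.0597×28) = 8.66/6.272 = 1.381 kJ/s.

1.381 kJ/s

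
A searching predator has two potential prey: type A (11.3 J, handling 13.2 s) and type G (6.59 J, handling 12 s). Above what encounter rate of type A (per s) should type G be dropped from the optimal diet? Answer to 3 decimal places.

The zero-one rule: include type G iff E₂/h₂ > λE₁/(1+λh₁). Equality gives the switch point.
λE₁h₂ = E₂ + λE₂h₁ ⇒ λ = E₂/(E₁h₂ − E₂h₁) = 6.59/(135.6 − 86.99) = 0.1356 per s.

0.136 per s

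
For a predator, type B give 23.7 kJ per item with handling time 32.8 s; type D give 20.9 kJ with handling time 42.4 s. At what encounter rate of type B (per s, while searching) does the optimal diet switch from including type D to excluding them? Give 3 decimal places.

0.065 per s

Drop type D once their profitability E₂/h₂ falls below the rate achievable on type B alone: E₂/h₂ = λE₁/(1 + λh₁).
Solve for λ: λE₁h₂ = E₂(1 + λh₁) → λ(E₁h₂ − E₂h₁) = E₂ → λ = E₂/(E₁h₂ − E₂h₁).
λ = 20.9/(23.7×42.4 − 20.9×32.8) = 20.9/319.4 = 0.06544 per s.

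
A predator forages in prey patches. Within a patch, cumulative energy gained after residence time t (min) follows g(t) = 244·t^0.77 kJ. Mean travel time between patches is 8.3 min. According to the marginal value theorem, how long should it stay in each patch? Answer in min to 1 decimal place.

Optimal t* satisfies g'(t*) = g(t*)/(T + t*).
g'(t) = 0.77·244·t^-0.23. Setting 0.77·244·t^-0.23 = 244·t^0.77/(8.3+t) gives 0.77(8.3+t) = t, so 0.23·t = 0.77×8.3.
t* = 0.77×8.3/0.23 = 27.79 min.

27.8 min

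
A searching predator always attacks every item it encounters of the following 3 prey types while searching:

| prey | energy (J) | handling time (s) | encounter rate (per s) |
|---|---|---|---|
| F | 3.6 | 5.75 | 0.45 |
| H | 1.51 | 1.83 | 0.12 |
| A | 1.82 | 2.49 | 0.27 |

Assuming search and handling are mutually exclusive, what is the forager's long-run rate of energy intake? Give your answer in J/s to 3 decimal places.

0.512 J/s

R = Σλ_iE_i / (1 + Σλ_ih_i)
Numerator: 0.45×3.6 + 0.12×1.51 + 0.27×1.82 = 2.293
Denominator: 1 + 0.45×5.75 + 0.12×1.83 + 0.27×2.49 = 4.479
R = 2.293/4.479 = 0.5118 J/s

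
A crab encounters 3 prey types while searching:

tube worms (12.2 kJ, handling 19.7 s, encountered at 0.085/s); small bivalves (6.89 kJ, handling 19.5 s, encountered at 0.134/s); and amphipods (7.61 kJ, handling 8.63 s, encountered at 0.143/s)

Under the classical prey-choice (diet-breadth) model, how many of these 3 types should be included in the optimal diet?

2

Rank by E/h (kJ/s): amphipods 0.882, tube worms 0.619, small bivalves 0.353. Include each in turn until the next type's E/h falls below the running intake rate.
Rate on top 1: 0.4871. tube worms: 0.619 > 0.4871 → include.
Rate on top 2: 0.5437. small bivalves: 0.353 < 0.5437 → exclude; stop.
Optimal diet: amphipods, tube worms — 2 of 3 types.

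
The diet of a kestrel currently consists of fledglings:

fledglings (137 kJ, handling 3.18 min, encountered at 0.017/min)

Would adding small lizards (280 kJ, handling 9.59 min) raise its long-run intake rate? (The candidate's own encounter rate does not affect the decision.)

Yes

Intake rate on the current diet: R = (0.017×137) / (1 + 0.017×3.18) = 2.329/1.054 = 2.21 kJ/min.
Profitability of small lizards: 280/9.59 = 29.2 kJ/min.
29.2 > 2.21, so adding small lizards raises the average — include it.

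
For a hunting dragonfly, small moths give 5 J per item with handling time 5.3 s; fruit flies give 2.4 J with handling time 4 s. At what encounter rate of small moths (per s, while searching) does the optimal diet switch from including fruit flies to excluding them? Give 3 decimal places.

Drop fruit flies once their profitability E₂/h₂ falls below the rate achievable on small moths alone: E₂/h₂ = λE₁/(1 + λh₁).
Solve for λ: λE₁h₂ = E₂(1 + λh₁) → λ(E₁h₂ − E₂h₁) = E₂ → λ = E₂/(E₁h₂ − E₂h₁).
λ = 2.4/(5×4 − 2.4×5.3) = 2.4/7.28 = 0.3297 per s.

0.330 per s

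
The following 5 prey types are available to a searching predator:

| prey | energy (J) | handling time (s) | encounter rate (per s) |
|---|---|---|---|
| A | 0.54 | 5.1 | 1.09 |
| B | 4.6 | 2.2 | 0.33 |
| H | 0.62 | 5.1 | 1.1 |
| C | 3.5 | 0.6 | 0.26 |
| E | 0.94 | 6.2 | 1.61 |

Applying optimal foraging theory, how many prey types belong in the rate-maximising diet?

Rank by E/h (J/s): C 5.83, B 2.09, E 0.152, H 0.122, A 0.106. Include each in turn until the next type's E/h falls below the running intake rate.
Rate on top 1: 0.7872. B: 2.09 > 0.7872 → include.
Rate on top 2: 1.29. E: 0.152 < 1.29 → exclude; stop.
Optimal diet: C, B — 2 of 5 types.

2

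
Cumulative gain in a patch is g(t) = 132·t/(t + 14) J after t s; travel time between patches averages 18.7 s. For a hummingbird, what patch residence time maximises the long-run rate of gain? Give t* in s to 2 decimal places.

Maximise g(t)/(T+t): set derivative to zero → g'(t)(T+t) = g(t).
g'(t) = 132·14/(t + 14)². Setting 132·14/(t+14)² = 132t/[(t+14)(18.7+t)] gives 14(18.7+t) = t(t+14), so t² = 14×18.7 = 261.8.
t* = √261.8 = 16.18 s.

16.18 s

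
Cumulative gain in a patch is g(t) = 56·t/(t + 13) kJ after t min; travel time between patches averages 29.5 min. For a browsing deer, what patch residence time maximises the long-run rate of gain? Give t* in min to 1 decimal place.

Optimal t* satisfies g'(t*) = g(t*)/(T + t*).
g'(t) = 56·13/(t + 13)². Setting 56·13/(t+13)² = 56t/[(t+13)(29.5+t)] gives 13(29.5+t) = t(t+13), so t² = 13×29.5 = 383.5.
t* = √383.5 = 19.58 min.

19.6 min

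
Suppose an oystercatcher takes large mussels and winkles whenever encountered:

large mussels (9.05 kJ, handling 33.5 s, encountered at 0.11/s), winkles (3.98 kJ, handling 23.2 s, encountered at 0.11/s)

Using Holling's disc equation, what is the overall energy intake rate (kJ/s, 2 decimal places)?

R = Σλ_iE_i / (1 + Σλ_ih_i)
Numerator: 0.11×9.05 + 0.11×3.98 = 1.433
Denominator: 1 + 0.11×33.5 + 0.11×23.2 = 7.237
R = 1.433/7.237 = 0.1981 kJ/s

0.20 kJ/s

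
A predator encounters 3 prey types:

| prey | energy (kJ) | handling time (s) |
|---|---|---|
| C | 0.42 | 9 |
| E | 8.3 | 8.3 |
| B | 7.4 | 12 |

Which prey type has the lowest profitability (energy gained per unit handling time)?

C

In descending order of E/h:
E: 8.3/8.3 = 1 kJ/s
B: 7.4/12 = 0.617 kJ/s
C: 0.42/9 = 0.0467 kJ/s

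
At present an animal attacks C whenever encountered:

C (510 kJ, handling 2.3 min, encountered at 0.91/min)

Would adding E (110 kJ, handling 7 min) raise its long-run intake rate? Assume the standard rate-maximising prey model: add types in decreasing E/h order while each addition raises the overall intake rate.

On C alone, R = ΣλE/(1+Σλh) = 464.1/3.093 = 150 kJ/min.
E: E/h = 110/7 = 15.71 kJ/min.
Since 15.71 < R, time spent handling E is better spent searching.

No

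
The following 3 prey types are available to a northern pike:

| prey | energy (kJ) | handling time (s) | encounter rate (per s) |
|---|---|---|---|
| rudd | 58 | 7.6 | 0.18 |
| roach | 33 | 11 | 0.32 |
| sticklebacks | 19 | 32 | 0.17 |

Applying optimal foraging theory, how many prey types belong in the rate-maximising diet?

E/h in descending order: rudd 7.63, roach 3, sticklebacks 0.594 kJ/s. The optimal diet is the largest prefix of this list for which every included type satisfies E_i/h_i > R on the types above it.
Rate on top 1: 4.409. roach: 3 < 4.409 → exclude; stop.
Optimal diet: rudd — 1 of 3 types.

1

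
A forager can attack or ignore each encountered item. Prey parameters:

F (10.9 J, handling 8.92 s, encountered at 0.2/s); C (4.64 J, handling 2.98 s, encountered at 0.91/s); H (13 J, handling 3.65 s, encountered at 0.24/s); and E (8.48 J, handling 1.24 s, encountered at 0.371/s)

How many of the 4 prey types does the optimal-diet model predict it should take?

2

E/h in descending order: E 6.84, H 3.56, C 1.56, F 1.22 J/s. The optimal diet is the largest prefix of this list for which every included type satisfies E_i/h_i > R on the types above it.
Rate on top 1: 2.155. H: 3.56 > 2.155 → include.
Rate on top 2: 2.682. C: 1.56 < 2.682 → exclude; stop.
Optimal diet: E, H — 2 of 4 types.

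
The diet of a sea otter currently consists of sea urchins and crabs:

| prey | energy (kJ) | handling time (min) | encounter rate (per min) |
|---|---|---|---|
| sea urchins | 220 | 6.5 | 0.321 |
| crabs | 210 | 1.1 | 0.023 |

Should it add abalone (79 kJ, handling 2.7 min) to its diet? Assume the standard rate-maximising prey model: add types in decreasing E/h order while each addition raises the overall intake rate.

Yes

On sea urchins and crabs alone, R = ΣλE/(1+Σλh) = 75.45/3.112 = 24.25 kJ/min.
Profitability of abalone: 79/2.7 = 29.26 kJ/min.
29.26 > 24.25, so adding abalone raises the average — include it.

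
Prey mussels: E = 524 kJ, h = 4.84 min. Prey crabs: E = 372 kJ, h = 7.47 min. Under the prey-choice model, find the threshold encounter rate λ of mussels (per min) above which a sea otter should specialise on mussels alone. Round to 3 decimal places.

Drop crabs once their profitability E₂/h₂ falls below the rate achievable on mussels alone: E₂/h₂ = λE₁/(1 + λh₁).
Solve for λ: λE₁h₂ = E₂(1 + λh₁) → λ(E₁h₂ − E₂h₁) = E₂ → λ = E₂/(E₁h₂ − E₂h₁).
λ = 372/(524×7.47 − 372×4.84) = 372/2114 = 0.176 per min.

0.176 per min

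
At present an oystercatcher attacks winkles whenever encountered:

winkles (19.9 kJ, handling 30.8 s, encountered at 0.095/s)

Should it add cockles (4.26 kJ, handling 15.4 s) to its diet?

No

Intake rate on the current diet: R = (0.095×19.9) / (1 + 0.095×30.8) = 1.89/3.926 = 0.4815 kJ/s.
Profitability of cockles: 4.26/15.4 = 0.2766 kJ/s.
Since 0.2766 < R, time spent handling cockles is better spent searching.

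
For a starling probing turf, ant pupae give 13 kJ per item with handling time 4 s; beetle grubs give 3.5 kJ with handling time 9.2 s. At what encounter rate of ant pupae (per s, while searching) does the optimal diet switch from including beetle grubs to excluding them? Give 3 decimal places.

0.033 per s

Drop beetle grubs once their profitability E₂/h₂ falls below the rate achievable on ant pupae alone: E₂/h₂ = λE₁/(1 + λh₁).
Solve for λ: λE₁h₂ = E₂(1 + λh₁) → λ(E₁h₂ − E₂h₁) = E₂ → λ = E₂/(E₁h₂ − E₂h₁).
λ = 3.5/(13×9.2 − 3.5×4) = 3.5/105.6 = 0.03314 per s.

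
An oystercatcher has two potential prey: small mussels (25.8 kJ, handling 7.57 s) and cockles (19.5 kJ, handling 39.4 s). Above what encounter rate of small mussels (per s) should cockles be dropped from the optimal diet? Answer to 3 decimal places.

Drop cockles once their profitability E₂/h₂ falls below the rate achievable on small mussels alone: E₂/h₂ = λE₁/(1 + λh₁).
Solve for λ: λE₁h₂ = E₂(1 + λh₁) → λ(E₁h₂ − E₂h₁) = E₂ → λ = E₂/(E₁h₂ − E₂h₁).
λ = 19.5/(25.8×39.4 − 19.5×7.57) = 19.5/868.9 = 0.02244 per s.

0.022 per s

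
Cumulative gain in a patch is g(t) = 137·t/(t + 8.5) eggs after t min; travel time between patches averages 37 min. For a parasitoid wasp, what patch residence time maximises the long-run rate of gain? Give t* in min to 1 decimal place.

17.7 min

Optimal t* satisfies g'(t*) = g(t*)/(T + t*).
g'(t) = 137·8.5/(t + 8.5)². Setting 137·8.5/(t+8.5)² = 137t/[(t+8.5)(37+t)] gives 8.5(37+t) = t(t+8.5), so t² = 8.5×37 = 314.5.
t* = √314.5 = 17.73 min.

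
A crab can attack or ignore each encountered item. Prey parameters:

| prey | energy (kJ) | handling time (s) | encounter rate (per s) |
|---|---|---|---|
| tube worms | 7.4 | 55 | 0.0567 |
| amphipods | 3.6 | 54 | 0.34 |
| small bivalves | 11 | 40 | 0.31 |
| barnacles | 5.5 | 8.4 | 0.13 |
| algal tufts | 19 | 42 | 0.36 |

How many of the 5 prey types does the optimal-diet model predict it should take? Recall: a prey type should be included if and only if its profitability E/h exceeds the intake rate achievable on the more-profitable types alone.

2

Profitabilities (E/h, kJ/s): barnacles 0.655, algal tufts 0.452, small bivalves 0.275, tube worms 0.135, amphipods 0.0667. Add prey in this order while the next type's profitability exceeds the intake rate on those already taken.
Rate on top 1: 0.3418. algal tufts: 0.452 > 0.3418 → include.
Rate on top 2: 0.4389. small bivalves: 0.275 < 0.4389 → exclude; stop.
Optimal diet: barnacles, algal tufts — 2 of 5 types.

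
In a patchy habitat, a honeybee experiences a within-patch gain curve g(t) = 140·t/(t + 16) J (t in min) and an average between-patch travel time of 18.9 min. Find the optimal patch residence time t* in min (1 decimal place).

17.4 min

Optimal t* satisfies g'(t*) = g(t*)/(T + t*).
g'(t) = 140·16/(t + 16)². Setting 140·16/(t+16)² = 140t/[(t+16)(18.9+t)] gives 16(18.9+t) = t(t+16), so t² = 16×18.9 = 302.4.
t* = √302.4 = 17.39 min.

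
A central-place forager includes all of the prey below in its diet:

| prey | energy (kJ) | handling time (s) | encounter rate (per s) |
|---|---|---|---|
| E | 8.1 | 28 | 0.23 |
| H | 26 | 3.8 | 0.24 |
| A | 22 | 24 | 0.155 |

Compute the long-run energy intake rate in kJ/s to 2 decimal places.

0.95 kJ/s

Energy encountered per unit search time: 0.23×8.1 + 0.24×26 + 0.155×22 = 11.51 kJ/s.
Handling time per unit search time: 0.23×28 + 0.24×3.8 + 0.155×24 = 11.07.
Rate = 11.51/(1 + 11.07) = 0.9537 kJ/s.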